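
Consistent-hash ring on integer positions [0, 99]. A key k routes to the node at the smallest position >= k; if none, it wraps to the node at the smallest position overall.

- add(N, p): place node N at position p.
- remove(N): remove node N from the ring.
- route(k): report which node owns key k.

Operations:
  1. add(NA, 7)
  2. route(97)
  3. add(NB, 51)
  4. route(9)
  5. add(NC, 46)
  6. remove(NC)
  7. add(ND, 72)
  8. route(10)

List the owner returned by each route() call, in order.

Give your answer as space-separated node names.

Op 1: add NA@7 -> ring=[7:NA]
Op 2: route key 97: none >= 97, wrap to smallest pos 7 -> NA
Op 3: add NB@51 -> ring=[7:NA,51:NB]
Op 4: route key 9: smallest pos >= 9 is 51 -> NB
Op 5: add NC@46 -> ring=[7:NA,46:NC,51:NB]
Op 6: remove NC -> ring=[7:NA,51:NB]
Op 7: add ND@72 -> ring=[7:NA,51:NB,72:ND]
Op 8: route key 10: smallest pos >= 10 is 51 -> NB

Answer: NA NB NB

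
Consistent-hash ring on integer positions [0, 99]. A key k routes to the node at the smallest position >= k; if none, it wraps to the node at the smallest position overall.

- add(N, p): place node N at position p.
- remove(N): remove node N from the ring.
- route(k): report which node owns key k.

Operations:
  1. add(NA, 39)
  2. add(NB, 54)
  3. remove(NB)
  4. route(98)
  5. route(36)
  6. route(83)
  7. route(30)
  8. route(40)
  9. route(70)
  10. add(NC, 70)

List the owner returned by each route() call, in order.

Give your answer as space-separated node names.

Op 1: add NA@39 -> ring=[39:NA]
Op 2: add NB@54 -> ring=[39:NA,54:NB]
Op 3: remove NB -> ring=[39:NA]
Op 4: route key 98: none >= 98, wrap to smallest pos 39 -> NA
Op 5: route key 36: smallest pos >= 36 is 39 -> NA
Op 6: route key 83: none >= 83, wrap to smallest pos 39 -> NA
Op 7: route key 30: smallest pos >= 30 is 39 -> NA
Op 8: route key 40: none >= 40, wrap to smallest pos 39 -> NA
Op 9: route key 70: none >= 70, wrap to smallest pos 39 -> NA
Op 10: add NC@70 -> ring=[39:NA,70:NC]

Answer: NA NA NA NA NA NA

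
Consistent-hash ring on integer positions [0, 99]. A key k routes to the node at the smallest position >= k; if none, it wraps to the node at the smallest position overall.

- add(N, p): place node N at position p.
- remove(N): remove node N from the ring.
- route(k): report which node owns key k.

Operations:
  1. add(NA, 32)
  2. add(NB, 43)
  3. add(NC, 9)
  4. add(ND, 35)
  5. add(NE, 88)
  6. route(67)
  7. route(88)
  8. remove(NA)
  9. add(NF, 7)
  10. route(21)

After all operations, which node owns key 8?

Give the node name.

Op 1: add NA@32 -> ring=[32:NA]
Op 2: add NB@43 -> ring=[32:NA,43:NB]
Op 3: add NC@9 -> ring=[9:NC,32:NA,43:NB]
Op 4: add ND@35 -> ring=[9:NC,32:NA,35:ND,43:NB]
Op 5: add NE@88 -> ring=[9:NC,32:NA,35:ND,43:NB,88:NE]
Op 6: route key 67: smallest pos >= 67 is 88 -> NE
Op 7: route key 88: smallest pos >= 88 is 88 -> NE
Op 8: remove NA -> ring=[9:NC,35:ND,43:NB,88:NE]
Op 9: add NF@7 -> ring=[7:NF,9:NC,35:ND,43:NB,88:NE]
Op 10: route key 21: smallest pos >= 21 is 35 -> ND
Final route key 8: smallest pos >= 8 is 9 -> NC

Answer: NC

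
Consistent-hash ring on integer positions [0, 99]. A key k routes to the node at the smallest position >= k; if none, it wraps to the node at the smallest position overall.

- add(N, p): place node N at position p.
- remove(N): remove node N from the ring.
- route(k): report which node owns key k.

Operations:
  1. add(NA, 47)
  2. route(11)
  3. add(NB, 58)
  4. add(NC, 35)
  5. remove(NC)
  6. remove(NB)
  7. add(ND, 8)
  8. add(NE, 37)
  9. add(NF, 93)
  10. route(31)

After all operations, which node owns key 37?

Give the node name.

Op 1: add NA@47 -> ring=[47:NA]
Op 2: route key 11: smallest pos >= 11 is 47 -> NA
Op 3: add NB@58 -> ring=[47:NA,58:NB]
Op 4: add NC@35 -> ring=[35:NC,47:NA,58:NB]
Op 5: remove NC -> ring=[47:NA,58:NB]
Op 6: remove NB -> ring=[47:NA]
Op 7: add ND@8 -> ring=[8:ND,47:NA]
Op 8: add NE@37 -> ring=[8:ND,37:NE,47:NA]
Op 9: add NF@93 -> ring=[8:ND,37:NE,47:NA,93:NF]
Op 10: route key 31: smallest pos >= 31 is 37 -> NE
Final route key 37: smallest pos >= 37 is 37 -> NE

Answer: NE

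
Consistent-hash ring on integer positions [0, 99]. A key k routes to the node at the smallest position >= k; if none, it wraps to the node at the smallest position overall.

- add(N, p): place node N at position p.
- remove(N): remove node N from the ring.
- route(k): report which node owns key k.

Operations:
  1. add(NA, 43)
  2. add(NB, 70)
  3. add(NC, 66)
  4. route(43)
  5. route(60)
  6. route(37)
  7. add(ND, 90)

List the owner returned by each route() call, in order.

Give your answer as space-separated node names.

Answer: NA NC NA

Derivation:
Op 1: add NA@43 -> ring=[43:NA]
Op 2: add NB@70 -> ring=[43:NA,70:NB]
Op 3: add NC@66 -> ring=[43:NA,66:NC,70:NB]
Op 4: route key 43: smallest pos >= 43 is 43 -> NA
Op 5: route key 60: smallest pos >= 60 is 66 -> NC
Op 6: route key 37: smallest pos >= 37 is 43 -> NA
Op 7: add ND@90 -> ring=[43:NA,66:NC,70:NB,90:ND]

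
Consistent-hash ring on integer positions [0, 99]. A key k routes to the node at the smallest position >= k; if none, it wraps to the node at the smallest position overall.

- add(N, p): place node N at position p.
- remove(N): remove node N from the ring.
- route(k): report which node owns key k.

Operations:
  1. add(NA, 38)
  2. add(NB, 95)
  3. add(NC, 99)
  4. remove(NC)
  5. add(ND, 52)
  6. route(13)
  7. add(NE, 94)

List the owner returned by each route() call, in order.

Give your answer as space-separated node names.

Op 1: add NA@38 -> ring=[38:NA]
Op 2: add NB@95 -> ring=[38:NA,95:NB]
Op 3: add NC@99 -> ring=[38:NA,95:NB,99:NC]
Op 4: remove NC -> ring=[38:NA,95:NB]
Op 5: add ND@52 -> ring=[38:NA,52:ND,95:NB]
Op 6: route key 13: smallest pos >= 13 is 38 -> NA
Op 7: add NE@94 -> ring=[38:NA,52:ND,94:NE,95:NB]

Answer: NA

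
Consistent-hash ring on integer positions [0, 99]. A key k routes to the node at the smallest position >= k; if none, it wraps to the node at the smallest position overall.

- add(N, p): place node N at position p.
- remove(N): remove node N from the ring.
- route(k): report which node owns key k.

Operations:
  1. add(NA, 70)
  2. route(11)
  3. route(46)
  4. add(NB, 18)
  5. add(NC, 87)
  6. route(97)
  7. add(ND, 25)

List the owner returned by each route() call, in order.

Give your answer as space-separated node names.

Answer: NA NA NB

Derivation:
Op 1: add NA@70 -> ring=[70:NA]
Op 2: route key 11: smallest pos >= 11 is 70 -> NA
Op 3: route key 46: smallest pos >= 46 is 70 -> NA
Op 4: add NB@18 -> ring=[18:NB,70:NA]
Op 5: add NC@87 -> ring=[18:NB,70:NA,87:NC]
Op 6: route key 97: none >= 97, wrap to smallest pos 18 -> NB
Op 7: add ND@25 -> ring=[18:NB,25:ND,70:NA,87:NC]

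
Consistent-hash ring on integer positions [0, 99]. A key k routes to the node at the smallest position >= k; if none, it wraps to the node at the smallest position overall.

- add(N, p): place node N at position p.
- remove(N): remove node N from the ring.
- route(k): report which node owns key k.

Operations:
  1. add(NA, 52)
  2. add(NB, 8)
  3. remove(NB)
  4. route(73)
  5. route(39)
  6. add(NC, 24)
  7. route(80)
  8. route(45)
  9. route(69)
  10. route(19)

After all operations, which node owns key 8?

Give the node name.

Op 1: add NA@52 -> ring=[52:NA]
Op 2: add NB@8 -> ring=[8:NB,52:NA]
Op 3: remove NB -> ring=[52:NA]
Op 4: route key 73: none >= 73, wrap to smallest pos 52 -> NA
Op 5: route key 39: smallest pos >= 39 is 52 -> NA
Op 6: add NC@24 -> ring=[24:NC,52:NA]
Op 7: route key 80: none >= 80, wrap to smallest pos 24 -> NC
Op 8: route key 45: smallest pos >= 45 is 52 -> NA
Op 9: route key 69: none >= 69, wrap to smallest pos 24 -> NC
Op 10: route key 19: smallest pos >= 19 is 24 -> NC
Final route key 8: smallest pos >= 8 is 24 -> NC

Answer: NC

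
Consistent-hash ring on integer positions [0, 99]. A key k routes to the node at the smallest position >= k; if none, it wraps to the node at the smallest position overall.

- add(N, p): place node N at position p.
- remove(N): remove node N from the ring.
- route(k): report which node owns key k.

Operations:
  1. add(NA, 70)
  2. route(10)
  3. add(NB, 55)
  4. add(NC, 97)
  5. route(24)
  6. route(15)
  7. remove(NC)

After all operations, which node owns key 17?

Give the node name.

Op 1: add NA@70 -> ring=[70:NA]
Op 2: route key 10: smallest pos >= 10 is 70 -> NA
Op 3: add NB@55 -> ring=[55:NB,70:NA]
Op 4: add NC@97 -> ring=[55:NB,70:NA,97:NC]
Op 5: route key 24: smallest pos >= 24 is 55 -> NB
Op 6: route key 15: smallest pos >= 15 is 55 -> NB
Op 7: remove NC -> ring=[55:NB,70:NA]
Final route key 17: smallest pos >= 17 is 55 -> NB

Answer: NB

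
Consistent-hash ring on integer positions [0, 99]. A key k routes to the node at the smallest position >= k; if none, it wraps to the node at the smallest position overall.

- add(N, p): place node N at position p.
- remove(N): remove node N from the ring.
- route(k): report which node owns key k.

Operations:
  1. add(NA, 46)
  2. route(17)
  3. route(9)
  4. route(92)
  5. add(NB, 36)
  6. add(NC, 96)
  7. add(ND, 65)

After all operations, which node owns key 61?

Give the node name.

Answer: ND

Derivation:
Op 1: add NA@46 -> ring=[46:NA]
Op 2: route key 17: smallest pos >= 17 is 46 -> NA
Op 3: route key 9: smallest pos >= 9 is 46 -> NA
Op 4: route key 92: none >= 92, wrap to smallest pos 46 -> NA
Op 5: add NB@36 -> ring=[36:NB,46:NA]
Op 6: add NC@96 -> ring=[36:NB,46:NA,96:NC]
Op 7: add ND@65 -> ring=[36:NB,46:NA,65:ND,96:NC]
Final route key 61: smallest pos >= 61 is 65 -> ND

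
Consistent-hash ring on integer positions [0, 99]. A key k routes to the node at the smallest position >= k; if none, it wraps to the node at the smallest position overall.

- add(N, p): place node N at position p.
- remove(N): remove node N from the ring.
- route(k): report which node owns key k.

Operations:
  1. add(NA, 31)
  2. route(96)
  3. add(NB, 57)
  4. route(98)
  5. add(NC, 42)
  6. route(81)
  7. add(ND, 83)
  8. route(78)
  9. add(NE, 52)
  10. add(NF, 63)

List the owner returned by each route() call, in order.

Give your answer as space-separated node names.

Op 1: add NA@31 -> ring=[31:NA]
Op 2: route key 96: none >= 96, wrap to smallest pos 31 -> NA
Op 3: add NB@57 -> ring=[31:NA,57:NB]
Op 4: route key 98: none >= 98, wrap to smallest pos 31 -> NA
Op 5: add NC@42 -> ring=[31:NA,42:NC,57:NB]
Op 6: route key 81: none >= 81, wrap to smallest pos 31 -> NA
Op 7: add ND@83 -> ring=[31:NA,42:NC,57:NB,83:ND]
Op 8: route key 78: smallest pos >= 78 is 83 -> ND
Op 9: add NE@52 -> ring=[31:NA,42:NC,52:NE,57:NB,83:ND]
Op 10: add NF@63 -> ring=[31:NA,42:NC,52:NE,57:NB,63:NF,83:ND]

Answer: NA NA NA ND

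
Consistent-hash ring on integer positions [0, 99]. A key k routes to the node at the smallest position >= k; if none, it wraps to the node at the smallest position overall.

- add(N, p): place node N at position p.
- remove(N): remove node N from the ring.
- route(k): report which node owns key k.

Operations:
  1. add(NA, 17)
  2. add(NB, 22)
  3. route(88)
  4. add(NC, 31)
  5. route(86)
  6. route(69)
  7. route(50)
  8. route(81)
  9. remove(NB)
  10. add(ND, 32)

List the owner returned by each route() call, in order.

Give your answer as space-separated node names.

Op 1: add NA@17 -> ring=[17:NA]
Op 2: add NB@22 -> ring=[17:NA,22:NB]
Op 3: route key 88: none >= 88, wrap to smallest pos 17 -> NA
Op 4: add NC@31 -> ring=[17:NA,22:NB,31:NC]
Op 5: route key 86: none >= 86, wrap to smallest pos 17 -> NA
Op 6: route key 69: none >= 69, wrap to smallest pos 17 -> NA
Op 7: route key 50: none >= 50, wrap to smallest pos 17 -> NA
Op 8: route key 81: none >= 81, wrap to smallest pos 17 -> NA
Op 9: remove NB -> ring=[17:NA,31:NC]
Op 10: add ND@32 -> ring=[17:NA,31:NC,32:ND]

Answer: NA NA NA NA NA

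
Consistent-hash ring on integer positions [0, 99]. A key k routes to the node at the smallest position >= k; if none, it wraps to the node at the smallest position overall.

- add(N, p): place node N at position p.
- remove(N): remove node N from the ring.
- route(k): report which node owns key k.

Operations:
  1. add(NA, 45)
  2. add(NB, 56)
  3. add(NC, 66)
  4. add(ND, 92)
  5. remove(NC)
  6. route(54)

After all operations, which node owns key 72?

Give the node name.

Op 1: add NA@45 -> ring=[45:NA]
Op 2: add NB@56 -> ring=[45:NA,56:NB]
Op 3: add NC@66 -> ring=[45:NA,56:NB,66:NC]
Op 4: add ND@92 -> ring=[45:NA,56:NB,66:NC,92:ND]
Op 5: remove NC -> ring=[45:NA,56:NB,92:ND]
Op 6: route key 54: smallest pos >= 54 is 56 -> NB
Final route key 72: smallest pos >= 72 is 92 -> ND

Answer: ND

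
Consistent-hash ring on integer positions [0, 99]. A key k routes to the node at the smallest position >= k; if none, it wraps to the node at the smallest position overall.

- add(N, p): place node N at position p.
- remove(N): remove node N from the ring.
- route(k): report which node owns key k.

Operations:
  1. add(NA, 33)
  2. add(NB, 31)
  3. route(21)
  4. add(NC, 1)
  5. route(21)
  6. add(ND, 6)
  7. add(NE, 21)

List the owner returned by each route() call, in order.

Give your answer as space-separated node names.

Op 1: add NA@33 -> ring=[33:NA]
Op 2: add NB@31 -> ring=[31:NB,33:NA]
Op 3: route key 21: smallest pos >= 21 is 31 -> NB
Op 4: add NC@1 -> ring=[1:NC,31:NB,33:NA]
Op 5: route key 21: smallest pos >= 21 is 31 -> NB
Op 6: add ND@6 -> ring=[1:NC,6:ND,31:NB,33:NA]
Op 7: add NE@21 -> ring=[1:NC,6:ND,21:NE,31:NB,33:NA]

Answer: NB NB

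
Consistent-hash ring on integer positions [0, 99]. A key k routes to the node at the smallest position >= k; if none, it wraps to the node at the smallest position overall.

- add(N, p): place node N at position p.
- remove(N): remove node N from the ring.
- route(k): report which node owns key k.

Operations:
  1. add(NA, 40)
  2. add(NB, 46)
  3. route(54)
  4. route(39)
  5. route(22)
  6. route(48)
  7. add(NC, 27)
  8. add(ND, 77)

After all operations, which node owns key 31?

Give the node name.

Op 1: add NA@40 -> ring=[40:NA]
Op 2: add NB@46 -> ring=[40:NA,46:NB]
Op 3: route key 54: none >= 54, wrap to smallest pos 40 -> NA
Op 4: route key 39: smallest pos >= 39 is 40 -> NA
Op 5: route key 22: smallest pos >= 22 is 40 -> NA
Op 6: route key 48: none >= 48, wrap to smallest pos 40 -> NA
Op 7: add NC@27 -> ring=[27:NC,40:NA,46:NB]
Op 8: add ND@77 -> ring=[27:NC,40:NA,46:NB,77:ND]
Final route key 31: smallest pos >= 31 is 40 -> NA

Answer: NA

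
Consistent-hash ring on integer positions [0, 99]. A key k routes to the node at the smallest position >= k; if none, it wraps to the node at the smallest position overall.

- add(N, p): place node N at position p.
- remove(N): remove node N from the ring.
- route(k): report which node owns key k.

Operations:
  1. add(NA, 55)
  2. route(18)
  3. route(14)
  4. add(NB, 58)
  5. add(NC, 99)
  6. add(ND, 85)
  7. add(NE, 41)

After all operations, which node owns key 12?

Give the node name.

Answer: NE

Derivation:
Op 1: add NA@55 -> ring=[55:NA]
Op 2: route key 18: smallest pos >= 18 is 55 -> NA
Op 3: route key 14: smallest pos >= 14 is 55 -> NA
Op 4: add NB@58 -> ring=[55:NA,58:NB]
Op 5: add NC@99 -> ring=[55:NA,58:NB,99:NC]
Op 6: add ND@85 -> ring=[55:NA,58:NB,85:ND,99:NC]
Op 7: add NE@41 -> ring=[41:NE,55:NA,58:NB,85:ND,99:NC]
Final route key 12: smallest pos >= 12 is 41 -> NE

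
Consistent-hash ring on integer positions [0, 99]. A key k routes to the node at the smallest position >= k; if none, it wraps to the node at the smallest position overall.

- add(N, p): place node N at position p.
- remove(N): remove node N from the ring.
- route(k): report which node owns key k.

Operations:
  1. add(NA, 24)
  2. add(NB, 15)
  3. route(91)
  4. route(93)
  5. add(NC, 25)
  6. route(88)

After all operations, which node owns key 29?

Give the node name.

Answer: NB

Derivation:
Op 1: add NA@24 -> ring=[24:NA]
Op 2: add NB@15 -> ring=[15:NB,24:NA]
Op 3: route key 91: none >= 91, wrap to smallest pos 15 -> NB
Op 4: route key 93: none >= 93, wrap to smallest pos 15 -> NB
Op 5: add NC@25 -> ring=[15:NB,24:NA,25:NC]
Op 6: route key 88: none >= 88, wrap to smallest pos 15 -> NB
Final route key 29: none >= 29, wrap to smallest pos 15 -> NB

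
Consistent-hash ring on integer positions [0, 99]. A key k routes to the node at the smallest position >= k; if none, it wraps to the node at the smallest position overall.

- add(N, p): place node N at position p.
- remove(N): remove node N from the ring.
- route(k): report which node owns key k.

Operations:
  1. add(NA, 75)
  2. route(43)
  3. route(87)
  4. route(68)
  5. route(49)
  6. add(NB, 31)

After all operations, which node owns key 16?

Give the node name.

Answer: NB

Derivation:
Op 1: add NA@75 -> ring=[75:NA]
Op 2: route key 43: smallest pos >= 43 is 75 -> NA
Op 3: route key 87: none >= 87, wrap to smallest pos 75 -> NA
Op 4: route key 68: smallest pos >= 68 is 75 -> NA
Op 5: route key 49: smallest pos >= 49 is 75 -> NA
Op 6: add NB@31 -> ring=[31:NB,75:NA]
Final route key 16: smallest pos >= 16 is 31 -> NB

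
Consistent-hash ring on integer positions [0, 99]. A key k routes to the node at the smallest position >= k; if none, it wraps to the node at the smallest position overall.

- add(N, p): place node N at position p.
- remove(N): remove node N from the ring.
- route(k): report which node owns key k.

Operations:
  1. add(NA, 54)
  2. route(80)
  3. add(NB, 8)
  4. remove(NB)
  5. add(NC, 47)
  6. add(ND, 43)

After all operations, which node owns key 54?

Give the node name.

Answer: NA

Derivation:
Op 1: add NA@54 -> ring=[54:NA]
Op 2: route key 80: none >= 80, wrap to smallest pos 54 -> NA
Op 3: add NB@8 -> ring=[8:NB,54:NA]
Op 4: remove NB -> ring=[54:NA]
Op 5: add NC@47 -> ring=[47:NC,54:NA]
Op 6: add ND@43 -> ring=[43:ND,47:NC,54:NA]
Final route key 54: smallest pos >= 54 is 54 -> NA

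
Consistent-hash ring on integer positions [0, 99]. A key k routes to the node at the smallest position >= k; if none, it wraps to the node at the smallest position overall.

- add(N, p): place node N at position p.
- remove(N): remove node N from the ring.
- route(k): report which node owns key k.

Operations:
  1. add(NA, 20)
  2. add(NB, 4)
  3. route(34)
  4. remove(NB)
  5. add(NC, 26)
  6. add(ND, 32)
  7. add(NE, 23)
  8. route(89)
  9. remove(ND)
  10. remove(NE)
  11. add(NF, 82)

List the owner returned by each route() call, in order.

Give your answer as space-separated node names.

Answer: NB NA

Derivation:
Op 1: add NA@20 -> ring=[20:NA]
Op 2: add NB@4 -> ring=[4:NB,20:NA]
Op 3: route key 34: none >= 34, wrap to smallest pos 4 -> NB
Op 4: remove NB -> ring=[20:NA]
Op 5: add NC@26 -> ring=[20:NA,26:NC]
Op 6: add ND@32 -> ring=[20:NA,26:NC,32:ND]
Op 7: add NE@23 -> ring=[20:NA,23:NE,26:NC,32:ND]
Op 8: route key 89: none >= 89, wrap to smallest pos 20 -> NA
Op 9: remove ND -> ring=[20:NA,23:NE,26:NC]
Op 10: remove NE -> ring=[20:NA,26:NC]
Op 11: add NF@82 -> ring=[20:NA,26:NC,82:NF]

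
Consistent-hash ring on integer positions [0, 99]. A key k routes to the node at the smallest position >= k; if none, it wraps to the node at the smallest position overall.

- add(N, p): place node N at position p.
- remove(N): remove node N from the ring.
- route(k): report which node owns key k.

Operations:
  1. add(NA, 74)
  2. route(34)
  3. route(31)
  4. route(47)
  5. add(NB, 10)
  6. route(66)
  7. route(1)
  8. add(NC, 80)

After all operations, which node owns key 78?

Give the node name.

Op 1: add NA@74 -> ring=[74:NA]
Op 2: route key 34: smallest pos >= 34 is 74 -> NA
Op 3: route key 31: smallest pos >= 31 is 74 -> NA
Op 4: route key 47: smallest pos >= 47 is 74 -> NA
Op 5: add NB@10 -> ring=[10:NB,74:NA]
Op 6: route key 66: smallest pos >= 66 is 74 -> NA
Op 7: route key 1: smallest pos >= 1 is 10 -> NB
Op 8: add NC@80 -> ring=[10:NB,74:NA,80:NC]
Final route key 78: smallest pos >= 78 is 80 -> NC

Answer: NC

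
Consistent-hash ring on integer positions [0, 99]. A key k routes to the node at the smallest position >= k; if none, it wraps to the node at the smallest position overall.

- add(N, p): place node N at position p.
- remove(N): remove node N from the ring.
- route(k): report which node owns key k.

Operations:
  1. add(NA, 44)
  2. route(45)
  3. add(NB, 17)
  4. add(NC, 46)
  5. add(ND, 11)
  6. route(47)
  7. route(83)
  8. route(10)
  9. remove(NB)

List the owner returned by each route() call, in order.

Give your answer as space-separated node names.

Answer: NA ND ND ND

Derivation:
Op 1: add NA@44 -> ring=[44:NA]
Op 2: route key 45: none >= 45, wrap to smallest pos 44 -> NA
Op 3: add NB@17 -> ring=[17:NB,44:NA]
Op 4: add NC@46 -> ring=[17:NB,44:NA,46:NC]
Op 5: add ND@11 -> ring=[11:ND,17:NB,44:NA,46:NC]
Op 6: route key 47: none >= 47, wrap to smallest pos 11 -> ND
Op 7: route key 83: none >= 83, wrap to smallest pos 11 -> ND
Op 8: route key 10: smallest pos >= 10 is 11 -> ND
Op 9: remove NB -> ring=[11:ND,44:NA,46:NC]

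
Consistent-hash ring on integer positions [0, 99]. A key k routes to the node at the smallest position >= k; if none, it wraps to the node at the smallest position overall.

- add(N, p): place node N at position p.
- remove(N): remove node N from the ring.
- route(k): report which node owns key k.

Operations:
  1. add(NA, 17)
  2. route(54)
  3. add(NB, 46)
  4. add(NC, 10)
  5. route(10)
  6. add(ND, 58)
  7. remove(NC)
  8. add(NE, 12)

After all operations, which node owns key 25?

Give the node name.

Op 1: add NA@17 -> ring=[17:NA]
Op 2: route key 54: none >= 54, wrap to smallest pos 17 -> NA
Op 3: add NB@46 -> ring=[17:NA,46:NB]
Op 4: add NC@10 -> ring=[10:NC,17:NA,46:NB]
Op 5: route key 10: smallest pos >= 10 is 10 -> NC
Op 6: add ND@58 -> ring=[10:NC,17:NA,46:NB,58:ND]
Op 7: remove NC -> ring=[17:NA,46:NB,58:ND]
Op 8: add NE@12 -> ring=[12:NE,17:NA,46:NB,58:ND]
Final route key 25: smallest pos >= 25 is 46 -> NB

Answer: NB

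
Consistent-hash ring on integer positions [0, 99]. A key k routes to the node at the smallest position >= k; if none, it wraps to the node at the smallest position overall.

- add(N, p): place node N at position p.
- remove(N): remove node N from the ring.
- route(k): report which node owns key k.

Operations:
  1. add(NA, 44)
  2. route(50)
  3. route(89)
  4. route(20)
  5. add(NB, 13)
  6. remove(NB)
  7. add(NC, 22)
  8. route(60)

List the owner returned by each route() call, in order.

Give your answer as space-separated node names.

Answer: NA NA NA NC

Derivation:
Op 1: add NA@44 -> ring=[44:NA]
Op 2: route key 50: none >= 50, wrap to smallest pos 44 -> NA
Op 3: route key 89: none >= 89, wrap to smallest pos 44 -> NA
Op 4: route key 20: smallest pos >= 20 is 44 -> NA
Op 5: add NB@13 -> ring=[13:NB,44:NA]
Op 6: remove NB -> ring=[44:NA]
Op 7: add NC@22 -> ring=[22:NC,44:NA]
Op 8: route key 60: none >= 60, wrap to smallest pos 22 -> NC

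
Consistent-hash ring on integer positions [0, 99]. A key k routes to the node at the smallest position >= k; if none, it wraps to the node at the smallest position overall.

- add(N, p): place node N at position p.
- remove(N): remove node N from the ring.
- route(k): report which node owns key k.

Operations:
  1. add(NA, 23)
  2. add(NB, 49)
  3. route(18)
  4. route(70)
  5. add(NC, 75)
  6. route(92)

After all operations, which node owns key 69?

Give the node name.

Op 1: add NA@23 -> ring=[23:NA]
Op 2: add NB@49 -> ring=[23:NA,49:NB]
Op 3: route key 18: smallest pos >= 18 is 23 -> NA
Op 4: route key 70: none >= 70, wrap to smallest pos 23 -> NA
Op 5: add NC@75 -> ring=[23:NA,49:NB,75:NC]
Op 6: route key 92: none >= 92, wrap to smallest pos 23 -> NA
Final route key 69: smallest pos >= 69 is 75 -> NC

Answer: NC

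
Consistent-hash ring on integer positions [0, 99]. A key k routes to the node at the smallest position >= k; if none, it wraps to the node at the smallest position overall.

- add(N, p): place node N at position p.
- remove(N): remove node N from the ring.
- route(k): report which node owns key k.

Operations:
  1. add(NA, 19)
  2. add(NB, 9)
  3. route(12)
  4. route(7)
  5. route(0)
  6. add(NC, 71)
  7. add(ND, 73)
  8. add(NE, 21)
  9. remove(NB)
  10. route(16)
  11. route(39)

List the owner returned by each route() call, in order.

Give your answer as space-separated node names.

Op 1: add NA@19 -> ring=[19:NA]
Op 2: add NB@9 -> ring=[9:NB,19:NA]
Op 3: route key 12: smallest pos >= 12 is 19 -> NA
Op 4: route key 7: smallest pos >= 7 is 9 -> NB
Op 5: route key 0: smallest pos >= 0 is 9 -> NB
Op 6: add NC@71 -> ring=[9:NB,19:NA,71:NC]
Op 7: add ND@73 -> ring=[9:NB,19:NA,71:NC,73:ND]
Op 8: add NE@21 -> ring=[9:NB,19:NA,21:NE,71:NC,73:ND]
Op 9: remove NB -> ring=[19:NA,21:NE,71:NC,73:ND]
Op 10: route key 16: smallest pos >= 16 is 19 -> NA
Op 11: route key 39: smallest pos >= 39 is 71 -> NC

Answer: NA NB NB NA NC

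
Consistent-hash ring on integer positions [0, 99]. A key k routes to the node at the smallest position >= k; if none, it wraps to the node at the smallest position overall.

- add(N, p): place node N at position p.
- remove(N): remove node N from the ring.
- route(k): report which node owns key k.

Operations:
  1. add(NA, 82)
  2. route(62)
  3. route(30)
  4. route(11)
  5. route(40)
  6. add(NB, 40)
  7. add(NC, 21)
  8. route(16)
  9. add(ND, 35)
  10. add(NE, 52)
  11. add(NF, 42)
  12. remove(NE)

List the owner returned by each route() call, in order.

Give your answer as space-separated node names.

Answer: NA NA NA NA NC

Derivation:
Op 1: add NA@82 -> ring=[82:NA]
Op 2: route key 62: smallest pos >= 62 is 82 -> NA
Op 3: route key 30: smallest pos >= 30 is 82 -> NA
Op 4: route key 11: smallest pos >= 11 is 82 -> NA
Op 5: route key 40: smallest pos >= 40 is 82 -> NA
Op 6: add NB@40 -> ring=[40:NB,82:NA]
Op 7: add NC@21 -> ring=[21:NC,40:NB,82:NA]
Op 8: route key 16: smallest pos >= 16 is 21 -> NC
Op 9: add ND@35 -> ring=[21:NC,35:ND,40:NB,82:NA]
Op 10: add NE@52 -> ring=[21:NC,35:ND,40:NB,52:NE,82:NA]
Op 11: add NF@42 -> ring=[21:NC,35:ND,40:NB,42:NF,52:NE,82:NA]
Op 12: remove NE -> ring=[21:NC,35:ND,40:NB,42:NF,82:NA]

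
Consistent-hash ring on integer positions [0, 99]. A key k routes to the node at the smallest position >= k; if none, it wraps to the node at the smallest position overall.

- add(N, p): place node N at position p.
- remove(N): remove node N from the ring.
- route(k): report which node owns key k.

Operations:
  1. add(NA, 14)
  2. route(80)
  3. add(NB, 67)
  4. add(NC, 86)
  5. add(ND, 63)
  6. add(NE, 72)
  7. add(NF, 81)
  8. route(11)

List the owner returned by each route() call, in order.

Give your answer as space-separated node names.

Answer: NA NA

Derivation:
Op 1: add NA@14 -> ring=[14:NA]
Op 2: route key 80: none >= 80, wrap to smallest pos 14 -> NA
Op 3: add NB@67 -> ring=[14:NA,67:NB]
Op 4: add NC@86 -> ring=[14:NA,67:NB,86:NC]
Op 5: add ND@63 -> ring=[14:NA,63:ND,67:NB,86:NC]
Op 6: add NE@72 -> ring=[14:NA,63:ND,67:NB,72:NE,86:NC]
Op 7: add NF@81 -> ring=[14:NA,63:ND,67:NB,72:NE,81:NF,86:NC]
Op 8: route key 11: smallest pos >= 11 is 14 -> NA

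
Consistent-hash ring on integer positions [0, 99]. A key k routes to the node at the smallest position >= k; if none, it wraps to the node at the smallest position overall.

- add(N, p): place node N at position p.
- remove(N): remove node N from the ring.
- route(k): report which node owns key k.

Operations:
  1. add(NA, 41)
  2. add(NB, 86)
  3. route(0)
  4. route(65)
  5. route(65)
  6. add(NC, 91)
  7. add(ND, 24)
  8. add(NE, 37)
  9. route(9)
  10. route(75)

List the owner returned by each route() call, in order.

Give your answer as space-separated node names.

Answer: NA NB NB ND NB

Derivation:
Op 1: add NA@41 -> ring=[41:NA]
Op 2: add NB@86 -> ring=[41:NA,86:NB]
Op 3: route key 0: smallest pos >= 0 is 41 -> NA
Op 4: route key 65: smallest pos >= 65 is 86 -> NB
Op 5: route key 65: smallest pos >= 65 is 86 -> NB
Op 6: add NC@91 -> ring=[41:NA,86:NB,91:NC]
Op 7: add ND@24 -> ring=[24:ND,41:NA,86:NB,91:NC]
Op 8: add NE@37 -> ring=[24:ND,37:NE,41:NA,86:NB,91:NC]
Op 9: route key 9: smallest pos >= 9 is 24 -> ND
Op 10: route key 75: smallest pos >= 75 is 86 -> NB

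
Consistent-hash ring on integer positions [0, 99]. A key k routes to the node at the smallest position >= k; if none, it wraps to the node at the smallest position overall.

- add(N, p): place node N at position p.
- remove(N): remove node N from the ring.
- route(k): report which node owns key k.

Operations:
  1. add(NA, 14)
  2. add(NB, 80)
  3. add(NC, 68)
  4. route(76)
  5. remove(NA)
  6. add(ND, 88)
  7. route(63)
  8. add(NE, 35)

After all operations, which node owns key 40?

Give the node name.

Answer: NC

Derivation:
Op 1: add NA@14 -> ring=[14:NA]
Op 2: add NB@80 -> ring=[14:NA,80:NB]
Op 3: add NC@68 -> ring=[14:NA,68:NC,80:NB]
Op 4: route key 76: smallest pos >= 76 is 80 -> NB
Op 5: remove NA -> ring=[68:NC,80:NB]
Op 6: add ND@88 -> ring=[68:NC,80:NB,88:ND]
Op 7: route key 63: smallest pos >= 63 is 68 -> NC
Op 8: add NE@35 -> ring=[35:NE,68:NC,80:NB,88:ND]
Final route key 40: smallest pos >= 40 is 68 -> NC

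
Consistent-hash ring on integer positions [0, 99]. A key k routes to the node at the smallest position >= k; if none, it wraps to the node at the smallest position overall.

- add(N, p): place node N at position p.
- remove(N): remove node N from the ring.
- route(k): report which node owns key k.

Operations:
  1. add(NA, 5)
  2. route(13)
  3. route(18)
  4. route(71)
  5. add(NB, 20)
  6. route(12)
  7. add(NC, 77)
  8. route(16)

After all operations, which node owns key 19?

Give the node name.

Op 1: add NA@5 -> ring=[5:NA]
Op 2: route key 13: none >= 13, wrap to smallest pos 5 -> NA
Op 3: route key 18: none >= 18, wrap to smallest pos 5 -> NA
Op 4: route key 71: none >= 71, wrap to smallest pos 5 -> NA
Op 5: add NB@20 -> ring=[5:NA,20:NB]
Op 6: route key 12: smallest pos >= 12 is 20 -> NB
Op 7: add NC@77 -> ring=[5:NA,20:NB,77:NC]
Op 8: route key 16: smallest pos >= 16 is 20 -> NB
Final route key 19: smallest pos >= 19 is 20 -> NB

Answer: NB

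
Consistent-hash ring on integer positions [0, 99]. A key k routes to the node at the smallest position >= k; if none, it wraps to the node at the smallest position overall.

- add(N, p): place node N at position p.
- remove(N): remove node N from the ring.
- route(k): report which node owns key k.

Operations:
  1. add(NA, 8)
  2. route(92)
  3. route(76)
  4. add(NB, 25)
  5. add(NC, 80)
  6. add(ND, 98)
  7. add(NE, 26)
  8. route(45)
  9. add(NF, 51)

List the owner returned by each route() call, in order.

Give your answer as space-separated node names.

Answer: NA NA NC

Derivation:
Op 1: add NA@8 -> ring=[8:NA]
Op 2: route key 92: none >= 92, wrap to smallest pos 8 -> NA
Op 3: route key 76: none >= 76, wrap to smallest pos 8 -> NA
Op 4: add NB@25 -> ring=[8:NA,25:NB]
Op 5: add NC@80 -> ring=[8:NA,25:NB,80:NC]
Op 6: add ND@98 -> ring=[8:NA,25:NB,80:NC,98:ND]
Op 7: add NE@26 -> ring=[8:NA,25:NB,26:NE,80:NC,98:ND]
Op 8: route key 45: smallest pos >= 45 is 80 -> NC
Op 9: add NF@51 -> ring=[8:NA,25:NB,26:NE,51:NF,80:NC,98:ND]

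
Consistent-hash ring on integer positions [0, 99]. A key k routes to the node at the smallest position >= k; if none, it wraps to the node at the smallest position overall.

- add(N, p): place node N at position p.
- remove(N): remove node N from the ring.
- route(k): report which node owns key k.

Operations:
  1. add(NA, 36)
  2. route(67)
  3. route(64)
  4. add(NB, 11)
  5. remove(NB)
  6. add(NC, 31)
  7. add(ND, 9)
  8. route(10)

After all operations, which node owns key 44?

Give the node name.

Answer: ND

Derivation:
Op 1: add NA@36 -> ring=[36:NA]
Op 2: route key 67: none >= 67, wrap to smallest pos 36 -> NA
Op 3: route key 64: none >= 64, wrap to smallest pos 36 -> NA
Op 4: add NB@11 -> ring=[11:NB,36:NA]
Op 5: remove NB -> ring=[36:NA]
Op 6: add NC@31 -> ring=[31:NC,36:NA]
Op 7: add ND@9 -> ring=[9:ND,31:NC,36:NA]
Op 8: route key 10: smallest pos >= 10 is 31 -> NC
Final route key 44: none >= 44, wrap to smallest pos 9 -> ND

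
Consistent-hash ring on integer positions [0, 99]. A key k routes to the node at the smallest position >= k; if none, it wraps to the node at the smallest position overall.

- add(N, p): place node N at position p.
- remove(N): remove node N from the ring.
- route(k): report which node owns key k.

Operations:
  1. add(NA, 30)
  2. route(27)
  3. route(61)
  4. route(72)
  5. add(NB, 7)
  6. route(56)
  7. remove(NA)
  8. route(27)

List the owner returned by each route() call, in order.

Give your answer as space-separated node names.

Op 1: add NA@30 -> ring=[30:NA]
Op 2: route key 27: smallest pos >= 27 is 30 -> NA
Op 3: route key 61: none >= 61, wrap to smallest pos 30 -> NA
Op 4: route key 72: none >= 72, wrap to smallest pos 30 -> NA
Op 5: add NB@7 -> ring=[7:NB,30:NA]
Op 6: route key 56: none >= 56, wrap to smallest pos 7 -> NB
Op 7: remove NA -> ring=[7:NB]
Op 8: route key 27: none >= 27, wrap to smallest pos 7 -> NB

Answer: NA NA NA NB NB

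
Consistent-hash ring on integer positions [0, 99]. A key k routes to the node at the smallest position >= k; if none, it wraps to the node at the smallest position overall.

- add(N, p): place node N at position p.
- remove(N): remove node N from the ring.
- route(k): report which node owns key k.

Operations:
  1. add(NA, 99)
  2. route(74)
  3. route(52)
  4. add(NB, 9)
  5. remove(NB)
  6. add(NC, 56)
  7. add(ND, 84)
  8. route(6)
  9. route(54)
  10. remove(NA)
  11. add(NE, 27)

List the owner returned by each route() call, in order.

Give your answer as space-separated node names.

Op 1: add NA@99 -> ring=[99:NA]
Op 2: route key 74: smallest pos >= 74 is 99 -> NA
Op 3: route key 52: smallest pos >= 52 is 99 -> NA
Op 4: add NB@9 -> ring=[9:NB,99:NA]
Op 5: remove NB -> ring=[99:NA]
Op 6: add NC@56 -> ring=[56:NC,99:NA]
Op 7: add ND@84 -> ring=[56:NC,84:ND,99:NA]
Op 8: route key 6: smallest pos >= 6 is 56 -> NC
Op 9: route key 54: smallest pos >= 54 is 56 -> NC
Op 10: remove NA -> ring=[56:NC,84:ND]
Op 11: add NE@27 -> ring=[27:NE,56:NC,84:ND]

Answer: NA NA NC NC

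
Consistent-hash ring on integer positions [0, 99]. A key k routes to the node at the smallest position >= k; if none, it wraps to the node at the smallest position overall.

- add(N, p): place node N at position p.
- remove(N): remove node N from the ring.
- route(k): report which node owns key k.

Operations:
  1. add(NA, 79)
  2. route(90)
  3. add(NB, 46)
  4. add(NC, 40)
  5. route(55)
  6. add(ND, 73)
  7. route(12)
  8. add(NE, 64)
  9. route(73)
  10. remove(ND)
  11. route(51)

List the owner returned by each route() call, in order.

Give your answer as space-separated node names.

Answer: NA NA NC ND NE

Derivation:
Op 1: add NA@79 -> ring=[79:NA]
Op 2: route key 90: none >= 90, wrap to smallest pos 79 -> NA
Op 3: add NB@46 -> ring=[46:NB,79:NA]
Op 4: add NC@40 -> ring=[40:NC,46:NB,79:NA]
Op 5: route key 55: smallest pos >= 55 is 79 -> NA
Op 6: add ND@73 -> ring=[40:NC,46:NB,73:ND,79:NA]
Op 7: route key 12: smallest pos >= 12 is 40 -> NC
Op 8: add NE@64 -> ring=[40:NC,46:NB,64:NE,73:ND,79:NA]
Op 9: route key 73: smallest pos >= 73 is 73 -> ND
Op 10: remove ND -> ring=[40:NC,46:NB,64:NE,79:NA]
Op 11: route key 51: smallest pos >= 51 is 64 -> NE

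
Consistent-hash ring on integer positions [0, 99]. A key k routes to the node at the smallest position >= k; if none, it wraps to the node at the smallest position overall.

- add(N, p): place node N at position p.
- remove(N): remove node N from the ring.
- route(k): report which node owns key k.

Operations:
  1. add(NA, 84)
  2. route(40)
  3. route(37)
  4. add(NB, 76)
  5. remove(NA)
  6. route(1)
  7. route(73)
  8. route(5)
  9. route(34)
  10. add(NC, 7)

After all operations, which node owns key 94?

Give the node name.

Op 1: add NA@84 -> ring=[84:NA]
Op 2: route key 40: smallest pos >= 40 is 84 -> NA
Op 3: route key 37: smallest pos >= 37 is 84 -> NA
Op 4: add NB@76 -> ring=[76:NB,84:NA]
Op 5: remove NA -> ring=[76:NB]
Op 6: route key 1: smallest pos >= 1 is 76 -> NB
Op 7: route key 73: smallest pos >= 73 is 76 -> NB
Op 8: route key 5: smallest pos >= 5 is 76 -> NB
Op 9: route key 34: smallest pos >= 34 is 76 -> NB
Op 10: add NC@7 -> ring=[7:NC,76:NB]
Final route key 94: none >= 94, wrap to smallest pos 7 -> NC

Answer: NC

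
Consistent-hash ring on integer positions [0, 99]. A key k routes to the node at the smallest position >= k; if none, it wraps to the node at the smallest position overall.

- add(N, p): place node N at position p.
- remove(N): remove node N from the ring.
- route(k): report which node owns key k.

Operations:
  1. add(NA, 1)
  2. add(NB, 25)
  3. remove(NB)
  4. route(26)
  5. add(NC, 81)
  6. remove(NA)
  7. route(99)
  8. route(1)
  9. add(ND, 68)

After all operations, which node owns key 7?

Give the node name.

Op 1: add NA@1 -> ring=[1:NA]
Op 2: add NB@25 -> ring=[1:NA,25:NB]
Op 3: remove NB -> ring=[1:NA]
Op 4: route key 26: none >= 26, wrap to smallest pos 1 -> NA
Op 5: add NC@81 -> ring=[1:NA,81:NC]
Op 6: remove NA -> ring=[81:NC]
Op 7: route key 99: none >= 99, wrap to smallest pos 81 -> NC
Op 8: route key 1: smallest pos >= 1 is 81 -> NC
Op 9: add ND@68 -> ring=[68:ND,81:NC]
Final route key 7: smallest pos >= 7 is 68 -> ND

Answer: ND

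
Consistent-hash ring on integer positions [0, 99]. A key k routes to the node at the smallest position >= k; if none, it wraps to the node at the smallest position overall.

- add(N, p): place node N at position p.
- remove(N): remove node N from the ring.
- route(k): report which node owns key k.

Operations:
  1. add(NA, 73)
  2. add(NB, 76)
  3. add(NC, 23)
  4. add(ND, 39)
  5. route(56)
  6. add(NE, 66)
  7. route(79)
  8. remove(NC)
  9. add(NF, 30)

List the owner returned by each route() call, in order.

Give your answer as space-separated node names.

Op 1: add NA@73 -> ring=[73:NA]
Op 2: add NB@76 -> ring=[73:NA,76:NB]
Op 3: add NC@23 -> ring=[23:NC,73:NA,76:NB]
Op 4: add ND@39 -> ring=[23:NC,39:ND,73:NA,76:NB]
Op 5: route key 56: smallest pos >= 56 is 73 -> NA
Op 6: add NE@66 -> ring=[23:NC,39:ND,66:NE,73:NA,76:NB]
Op 7: route key 79: none >= 79, wrap to smallest pos 23 -> NC
Op 8: remove NC -> ring=[39:ND,66:NE,73:NA,76:NB]
Op 9: add NF@30 -> ring=[30:NF,39:ND,66:NE,73:NA,76:NB]

Answer: NA NC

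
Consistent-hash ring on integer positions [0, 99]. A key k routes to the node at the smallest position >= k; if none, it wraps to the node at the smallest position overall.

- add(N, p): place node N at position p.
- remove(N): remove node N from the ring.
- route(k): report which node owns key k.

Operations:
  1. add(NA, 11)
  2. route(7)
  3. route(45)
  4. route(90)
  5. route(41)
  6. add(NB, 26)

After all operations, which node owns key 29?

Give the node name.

Answer: NA

Derivation:
Op 1: add NA@11 -> ring=[11:NA]
Op 2: route key 7: smallest pos >= 7 is 11 -> NA
Op 3: route key 45: none >= 45, wrap to smallest pos 11 -> NA
Op 4: route key 90: none >= 90, wrap to smallest pos 11 -> NA
Op 5: route key 41: none >= 41, wrap to smallest pos 11 -> NA
Op 6: add NB@26 -> ring=[11:NA,26:NB]
Final route key 29: none >= 29, wrap to smallest pos 11 -> NA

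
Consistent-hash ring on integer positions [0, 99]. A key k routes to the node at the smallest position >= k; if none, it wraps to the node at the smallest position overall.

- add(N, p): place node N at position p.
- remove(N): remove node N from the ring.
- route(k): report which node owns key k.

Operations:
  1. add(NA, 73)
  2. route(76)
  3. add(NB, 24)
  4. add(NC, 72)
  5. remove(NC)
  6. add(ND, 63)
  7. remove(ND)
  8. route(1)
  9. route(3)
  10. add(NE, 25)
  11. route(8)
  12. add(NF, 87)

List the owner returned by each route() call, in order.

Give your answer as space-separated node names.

Op 1: add NA@73 -> ring=[73:NA]
Op 2: route key 76: none >= 76, wrap to smallest pos 73 -> NA
Op 3: add NB@24 -> ring=[24:NB,73:NA]
Op 4: add NC@72 -> ring=[24:NB,72:NC,73:NA]
Op 5: remove NC -> ring=[24:NB,73:NA]
Op 6: add ND@63 -> ring=[24:NB,63:ND,73:NA]
Op 7: remove ND -> ring=[24:NB,73:NA]
Op 8: route key 1: smallest pos >= 1 is 24 -> NB
Op 9: route key 3: smallest pos >= 3 is 24 -> NB
Op 10: add NE@25 -> ring=[24:NB,25:NE,73:NA]
Op 11: route key 8: smallest pos >= 8 is 24 -> NB
Op 12: add NF@87 -> ring=[24:NB,25:NE,73:NA,87:NF]

Answer: NA NB NB NB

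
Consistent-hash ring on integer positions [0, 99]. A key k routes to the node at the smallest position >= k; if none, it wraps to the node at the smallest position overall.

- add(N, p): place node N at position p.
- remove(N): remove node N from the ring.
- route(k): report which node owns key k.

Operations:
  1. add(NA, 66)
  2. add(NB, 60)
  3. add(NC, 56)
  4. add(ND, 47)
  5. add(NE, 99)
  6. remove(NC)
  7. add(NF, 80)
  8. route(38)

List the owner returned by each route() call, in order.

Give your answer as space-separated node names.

Op 1: add NA@66 -> ring=[66:NA]
Op 2: add NB@60 -> ring=[60:NB,66:NA]
Op 3: add NC@56 -> ring=[56:NC,60:NB,66:NA]
Op 4: add ND@47 -> ring=[47:ND,56:NC,60:NB,66:NA]
Op 5: add NE@99 -> ring=[47:ND,56:NC,60:NB,66:NA,99:NE]
Op 6: remove NC -> ring=[47:ND,60:NB,66:NA,99:NE]
Op 7: add NF@80 -> ring=[47:ND,60:NB,66:NA,80:NF,99:NE]
Op 8: route key 38: smallest pos >= 38 is 47 -> ND

Answer: ND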